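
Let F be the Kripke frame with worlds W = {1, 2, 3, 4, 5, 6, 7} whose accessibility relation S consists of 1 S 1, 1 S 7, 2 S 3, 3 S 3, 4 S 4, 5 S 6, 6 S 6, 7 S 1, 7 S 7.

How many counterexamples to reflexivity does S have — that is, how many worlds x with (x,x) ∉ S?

Enumerating: 2, 5.

2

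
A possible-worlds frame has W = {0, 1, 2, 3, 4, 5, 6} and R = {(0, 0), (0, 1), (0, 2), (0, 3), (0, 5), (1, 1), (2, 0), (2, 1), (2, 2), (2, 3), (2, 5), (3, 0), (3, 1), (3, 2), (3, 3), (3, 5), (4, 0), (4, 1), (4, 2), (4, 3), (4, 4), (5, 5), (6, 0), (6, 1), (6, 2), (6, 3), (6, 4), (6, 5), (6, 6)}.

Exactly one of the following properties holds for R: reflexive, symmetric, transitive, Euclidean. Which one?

Reflexive: yes — every world is R-related to itself.
Symmetric: no — 0 R 1 but not 1 R 0.
Transitive: no — 4 R 0 and 0 R 5, but not 4 R 5.
Euclidean: no — 0 R 1 and 0 R 2, but not 1 R 2.
Only reflexive holds.

reflexive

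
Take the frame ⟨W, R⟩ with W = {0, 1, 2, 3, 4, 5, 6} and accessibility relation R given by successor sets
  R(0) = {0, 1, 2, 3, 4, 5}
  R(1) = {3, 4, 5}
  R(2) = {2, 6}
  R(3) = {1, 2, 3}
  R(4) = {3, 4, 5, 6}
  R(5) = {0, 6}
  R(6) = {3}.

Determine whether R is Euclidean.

No

Euclidean: no — 0 R 1 and 0 R 2, but not 1 R 2.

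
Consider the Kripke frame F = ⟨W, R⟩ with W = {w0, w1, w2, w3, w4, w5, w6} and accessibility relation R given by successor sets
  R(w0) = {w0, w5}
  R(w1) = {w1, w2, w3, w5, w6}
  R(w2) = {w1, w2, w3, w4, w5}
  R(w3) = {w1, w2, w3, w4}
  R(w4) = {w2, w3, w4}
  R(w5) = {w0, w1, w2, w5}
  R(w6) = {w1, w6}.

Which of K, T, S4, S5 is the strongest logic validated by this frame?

Reflexive (axiom T): yes — every world is R-related to itself.
Transitive (axiom 4): no — w0 R w5 and w5 R w1, but not w0 R w1.
Euclidean (axiom 5): no — w1 R w2 and w1 R w6, but not w2 R w6.
So F validates K, T; S4 would additionally require R to be transitive. The strongest is T.

T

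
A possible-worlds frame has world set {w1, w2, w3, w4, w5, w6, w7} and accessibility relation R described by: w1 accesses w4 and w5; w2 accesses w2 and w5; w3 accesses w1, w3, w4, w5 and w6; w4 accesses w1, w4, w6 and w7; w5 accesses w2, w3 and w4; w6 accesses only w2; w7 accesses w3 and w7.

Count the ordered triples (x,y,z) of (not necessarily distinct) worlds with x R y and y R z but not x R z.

Enumerating: (w1,w4,w1), (w1,w4,w6), (w1,w4,w7), (w1,w5,w2), (w1,w5,w3), (w2,w5,w3), (w2,w5,w4), (w3,w4,w7), (w3,w5,w2), (w3,w6,w2), (w4,w1,w5), (w4,w6,w2), … and 13 more.
Total: 25.

25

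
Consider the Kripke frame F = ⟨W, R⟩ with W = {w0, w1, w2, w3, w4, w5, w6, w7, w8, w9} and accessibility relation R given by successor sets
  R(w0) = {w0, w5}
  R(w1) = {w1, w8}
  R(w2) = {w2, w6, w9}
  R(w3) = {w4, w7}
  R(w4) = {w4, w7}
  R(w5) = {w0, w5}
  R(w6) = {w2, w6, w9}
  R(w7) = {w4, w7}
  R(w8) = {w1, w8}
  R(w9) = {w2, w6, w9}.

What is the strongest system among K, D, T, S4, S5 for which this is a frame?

Serial (axiom D): yes — every world has a successor (e.g. w0 R w0).
Reflexive (axiom T): no — w3 is not related to itself.
Transitive (axiom 4): yes — every two-step R-path is closed by a direct edge.
Euclidean (axiom 5): yes — any two successors of a common world are R-related.
So F validates K, D; T would additionally require R to be reflexive. The strongest is D.

D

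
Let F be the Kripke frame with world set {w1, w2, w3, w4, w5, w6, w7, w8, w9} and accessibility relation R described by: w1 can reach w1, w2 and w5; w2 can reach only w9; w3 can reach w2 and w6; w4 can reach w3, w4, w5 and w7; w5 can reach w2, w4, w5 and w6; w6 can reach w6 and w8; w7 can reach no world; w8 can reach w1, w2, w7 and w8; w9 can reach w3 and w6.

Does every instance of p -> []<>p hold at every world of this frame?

By correspondence theory, B is valid on a frame iff R is symmetric.
Symmetric: no — w1 R w2 but not w2 R w1.

No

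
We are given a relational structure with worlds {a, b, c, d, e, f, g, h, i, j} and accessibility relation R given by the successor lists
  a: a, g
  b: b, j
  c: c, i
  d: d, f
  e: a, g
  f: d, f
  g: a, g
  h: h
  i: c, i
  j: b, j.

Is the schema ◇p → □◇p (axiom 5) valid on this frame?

Yes

By correspondence theory, 5 is valid on a frame iff R is Euclidean.
Euclidean: yes — any two successors of a common world are R-related.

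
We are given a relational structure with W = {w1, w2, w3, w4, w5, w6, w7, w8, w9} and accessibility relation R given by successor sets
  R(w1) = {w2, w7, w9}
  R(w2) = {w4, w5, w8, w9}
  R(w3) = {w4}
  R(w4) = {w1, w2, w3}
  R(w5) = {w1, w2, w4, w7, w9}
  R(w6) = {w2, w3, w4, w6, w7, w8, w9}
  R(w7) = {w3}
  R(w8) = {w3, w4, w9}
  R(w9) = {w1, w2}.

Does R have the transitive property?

No

Transitive: no — w1 R w2 and w2 R w4, but not w1 R w4.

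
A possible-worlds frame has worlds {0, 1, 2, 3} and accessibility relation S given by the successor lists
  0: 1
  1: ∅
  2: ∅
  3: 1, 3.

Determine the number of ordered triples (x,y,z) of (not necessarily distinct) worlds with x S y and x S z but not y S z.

3

Enumerating: (0,1,1), (3,1,1), (3,1,3).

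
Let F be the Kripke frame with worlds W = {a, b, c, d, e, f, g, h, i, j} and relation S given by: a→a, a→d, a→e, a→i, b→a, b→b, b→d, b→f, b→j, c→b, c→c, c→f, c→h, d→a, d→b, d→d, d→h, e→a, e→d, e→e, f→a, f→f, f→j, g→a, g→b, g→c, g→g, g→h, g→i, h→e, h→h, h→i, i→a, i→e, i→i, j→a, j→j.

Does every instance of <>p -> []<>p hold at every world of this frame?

The schema 5 characterises exactly the Euclidean frames.
Euclidean: no — a S d and a S e, but not d S e.

No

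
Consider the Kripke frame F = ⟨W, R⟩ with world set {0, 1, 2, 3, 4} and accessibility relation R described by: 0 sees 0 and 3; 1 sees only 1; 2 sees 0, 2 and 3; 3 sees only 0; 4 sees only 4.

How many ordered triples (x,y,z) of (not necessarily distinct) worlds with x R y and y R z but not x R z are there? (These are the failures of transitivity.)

1

Enumerating: (3,0,3).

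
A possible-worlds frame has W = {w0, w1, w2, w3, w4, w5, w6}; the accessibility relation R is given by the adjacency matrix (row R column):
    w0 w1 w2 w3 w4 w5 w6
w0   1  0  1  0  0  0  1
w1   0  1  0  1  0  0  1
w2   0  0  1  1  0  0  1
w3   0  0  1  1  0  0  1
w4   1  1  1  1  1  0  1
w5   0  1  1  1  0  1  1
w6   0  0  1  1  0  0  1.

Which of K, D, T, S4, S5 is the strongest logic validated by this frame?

Serial (axiom D): yes — every world has a successor (e.g. w0 R w0).
Reflexive (axiom T): yes — every world is R-related to itself.
Transitive (axiom 4): no — w0 R w2 and w2 R w3, but not w0 R w3.
Euclidean (axiom 5): no — w4 R w0 and w4 R w1, but not w0 R w1.
So F validates K, D, T; S4 would additionally require R to be transitive. The strongest is T.

T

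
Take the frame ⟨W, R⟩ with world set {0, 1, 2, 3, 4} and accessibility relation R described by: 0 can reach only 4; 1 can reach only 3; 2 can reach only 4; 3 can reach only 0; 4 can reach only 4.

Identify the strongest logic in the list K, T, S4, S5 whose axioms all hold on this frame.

K

Reflexive (axiom T): no — 0 is not related to itself.
Transitive (axiom 4): no — 1 R 3 and 3 R 0, but not 1 R 0.
Euclidean (axiom 5): no — 1 R 3 and 1 R 3, but not 3 R 3.
So F validates K; T would additionally require R to be reflexive. The strongest is K.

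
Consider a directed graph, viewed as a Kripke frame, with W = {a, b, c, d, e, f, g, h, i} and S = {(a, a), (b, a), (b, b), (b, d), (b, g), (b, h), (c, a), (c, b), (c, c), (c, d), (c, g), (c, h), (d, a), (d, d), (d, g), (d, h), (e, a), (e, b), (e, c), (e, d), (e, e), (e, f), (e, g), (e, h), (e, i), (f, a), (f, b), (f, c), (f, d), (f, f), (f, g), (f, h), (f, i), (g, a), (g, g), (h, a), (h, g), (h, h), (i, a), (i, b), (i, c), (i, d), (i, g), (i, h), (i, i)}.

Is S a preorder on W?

Yes

Reflexive: yes — every world is S-related to itself.
Transitive: yes — every two-step S-path is closed by a direct edge.
So S is a preorder.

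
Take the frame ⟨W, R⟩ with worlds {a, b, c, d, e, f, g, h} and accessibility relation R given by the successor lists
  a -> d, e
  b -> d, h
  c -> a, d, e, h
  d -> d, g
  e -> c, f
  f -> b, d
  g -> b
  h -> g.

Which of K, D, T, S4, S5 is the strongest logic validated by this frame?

Serial (axiom D): yes — every world has a successor (e.g. a R d).
Reflexive (axiom T): no — a is not related to itself.
Transitive (axiom 4): no — a R d and d R g, but not a R g.
Euclidean (axiom 5): no — a R d and a R e, but not d R e.
So F validates K, D; T would additionally require R to be reflexive. The strongest is D.

D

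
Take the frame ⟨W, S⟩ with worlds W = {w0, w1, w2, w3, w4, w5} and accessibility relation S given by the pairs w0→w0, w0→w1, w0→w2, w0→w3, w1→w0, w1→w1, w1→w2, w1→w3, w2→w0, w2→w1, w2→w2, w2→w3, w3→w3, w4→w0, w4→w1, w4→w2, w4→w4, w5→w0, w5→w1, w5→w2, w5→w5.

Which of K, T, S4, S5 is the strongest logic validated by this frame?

Reflexive (axiom T): yes — every world is S-related to itself.
Transitive (axiom 4): no — w4 S w0 and w0 S w3, but not w4 S w3.
Euclidean (axiom 5): no — w0 S w3 and w0 S w1, but not w3 S w1.
So F validates K, T; S4 would additionally require S to be transitive. The strongest is T.

T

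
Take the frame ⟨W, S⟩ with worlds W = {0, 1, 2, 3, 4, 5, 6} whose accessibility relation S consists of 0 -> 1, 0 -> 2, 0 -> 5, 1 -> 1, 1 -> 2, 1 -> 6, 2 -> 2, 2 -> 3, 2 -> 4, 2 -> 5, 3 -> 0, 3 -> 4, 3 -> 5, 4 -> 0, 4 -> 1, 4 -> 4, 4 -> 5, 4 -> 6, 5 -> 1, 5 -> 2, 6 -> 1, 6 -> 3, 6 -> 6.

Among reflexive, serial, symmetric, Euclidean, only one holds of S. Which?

Reflexive: no — 0 is not related to itself.
Serial: yes — every world has a successor (e.g. 0 S 1).
Symmetric: no — 0 S 1 but not 1 S 0.
Euclidean: no — 0 S 1 and 0 S 5, but not 1 S 5.
Only serial holds.

serial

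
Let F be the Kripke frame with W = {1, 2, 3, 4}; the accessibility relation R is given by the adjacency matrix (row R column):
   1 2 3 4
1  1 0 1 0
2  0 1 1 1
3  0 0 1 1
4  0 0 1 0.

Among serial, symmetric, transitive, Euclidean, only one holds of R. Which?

Serial: yes — every world has a successor (e.g. 1 R 1).
Symmetric: no — 1 R 3 but not 3 R 1.
Transitive: no — 1 R 3 and 3 R 4, but not 1 R 4.
Euclidean: no — 1 R 3 and 1 R 1, but not 3 R 1.
Only serial holds.

serial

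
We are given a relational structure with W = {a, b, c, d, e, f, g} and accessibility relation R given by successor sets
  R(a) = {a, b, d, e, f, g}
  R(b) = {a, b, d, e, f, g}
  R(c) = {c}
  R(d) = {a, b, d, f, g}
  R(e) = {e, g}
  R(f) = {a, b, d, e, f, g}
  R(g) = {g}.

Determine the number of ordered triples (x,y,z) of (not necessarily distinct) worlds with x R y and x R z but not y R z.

35

Enumerating: (a,d,e), (a,e,a), (a,e,b), (a,e,d), (a,e,f), (a,g,a), (a,g,b), (a,g,d), (a,g,e), (a,g,f), (b,d,e), (b,e,a), … and 23 more.
Total: 35.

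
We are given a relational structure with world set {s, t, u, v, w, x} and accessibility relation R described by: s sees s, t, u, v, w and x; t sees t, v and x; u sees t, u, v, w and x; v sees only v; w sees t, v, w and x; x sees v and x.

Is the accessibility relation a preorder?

Yes

Reflexive: yes — every world is R-related to itself.
Transitive: yes — every two-step R-path is closed by a direct edge.
So R is a preorder.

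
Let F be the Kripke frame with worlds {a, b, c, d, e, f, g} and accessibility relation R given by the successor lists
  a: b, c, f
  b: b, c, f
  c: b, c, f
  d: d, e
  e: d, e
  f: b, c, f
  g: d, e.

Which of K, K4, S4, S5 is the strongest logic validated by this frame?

Transitive (axiom 4): yes — every two-step R-path is closed by a direct edge.
Reflexive (axiom T): no — a is not related to itself.
Euclidean (axiom 5): yes — any two successors of a common world are R-related.
So F validates K, K4; S4 would additionally require R to be reflexive. The strongest is K4.

K4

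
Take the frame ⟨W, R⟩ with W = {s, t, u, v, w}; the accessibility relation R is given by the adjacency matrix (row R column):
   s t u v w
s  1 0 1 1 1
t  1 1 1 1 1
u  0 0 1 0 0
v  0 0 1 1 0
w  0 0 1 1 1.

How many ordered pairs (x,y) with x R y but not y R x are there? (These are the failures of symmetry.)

10

Enumerating: (s,u), (s,v), (s,w), (t,s), (t,u), (t,v), (t,w), (v,u), (w,u), (w,v).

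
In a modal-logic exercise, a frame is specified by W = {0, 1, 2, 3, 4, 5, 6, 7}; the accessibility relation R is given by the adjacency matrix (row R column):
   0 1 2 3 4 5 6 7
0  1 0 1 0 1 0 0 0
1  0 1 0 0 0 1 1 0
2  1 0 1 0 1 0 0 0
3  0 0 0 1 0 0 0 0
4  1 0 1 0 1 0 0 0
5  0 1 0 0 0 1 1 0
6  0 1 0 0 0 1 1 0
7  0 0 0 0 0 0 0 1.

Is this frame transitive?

Yes

Transitive: yes — every two-step R-path is closed by a direct edge.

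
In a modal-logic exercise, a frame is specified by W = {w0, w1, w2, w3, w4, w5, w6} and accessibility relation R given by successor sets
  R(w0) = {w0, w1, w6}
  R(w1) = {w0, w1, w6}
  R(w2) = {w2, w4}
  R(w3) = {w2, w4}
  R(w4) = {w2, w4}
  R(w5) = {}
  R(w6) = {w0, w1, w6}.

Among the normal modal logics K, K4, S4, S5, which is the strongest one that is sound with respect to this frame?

K4

Transitive (axiom 4): yes — every two-step R-path is closed by a direct edge.
Reflexive (axiom T): no — w3 is not related to itself.
Euclidean (axiom 5): yes — any two successors of a common world are R-related.
So F validates K, K4; S4 would additionally require R to be reflexive. The strongest is K4.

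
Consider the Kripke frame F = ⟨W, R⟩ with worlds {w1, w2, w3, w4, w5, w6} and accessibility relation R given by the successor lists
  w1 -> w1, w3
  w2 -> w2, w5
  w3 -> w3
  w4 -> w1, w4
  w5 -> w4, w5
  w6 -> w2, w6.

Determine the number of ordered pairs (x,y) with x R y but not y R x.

Enumerating: (w1,w3), (w2,w5), (w4,w1), (w5,w4), (w6,w2).

5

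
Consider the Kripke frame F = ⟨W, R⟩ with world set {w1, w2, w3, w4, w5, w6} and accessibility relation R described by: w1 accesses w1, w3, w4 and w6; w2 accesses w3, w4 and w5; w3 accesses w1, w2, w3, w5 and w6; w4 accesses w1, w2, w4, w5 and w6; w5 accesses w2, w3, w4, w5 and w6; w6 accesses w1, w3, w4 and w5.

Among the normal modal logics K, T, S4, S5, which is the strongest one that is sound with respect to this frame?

K

Reflexive (axiom T): no — w2 is not related to itself.
Transitive (axiom 4): no — w1 R w3 and w3 R w2, but not w1 R w2.
Euclidean (axiom 5): no — w1 R w3 and w1 R w4, but not w3 R w4.
So F validates K; T would additionally require R to be reflexive. The strongest is K.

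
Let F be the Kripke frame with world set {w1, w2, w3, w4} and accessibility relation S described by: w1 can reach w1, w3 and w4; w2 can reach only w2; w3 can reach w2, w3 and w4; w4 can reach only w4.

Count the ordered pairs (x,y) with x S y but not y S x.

4

Enumerating: (w1,w3), (w1,w4), (w3,w2), (w3,w4).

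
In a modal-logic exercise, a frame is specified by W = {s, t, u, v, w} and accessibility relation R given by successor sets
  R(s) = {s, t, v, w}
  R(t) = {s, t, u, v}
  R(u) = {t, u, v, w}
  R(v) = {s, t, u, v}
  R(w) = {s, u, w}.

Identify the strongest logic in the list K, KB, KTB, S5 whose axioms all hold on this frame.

Symmetric (axiom B): yes — every pair in R has its reverse in R.
Reflexive (axiom T): yes — every world is R-related to itself.
Euclidean (axiom 5): no — s R t and s R w, but not t R w.
So F validates K, KB, KTB; S5 would additionally require R to be Euclidean. The strongest is KTB.

KTB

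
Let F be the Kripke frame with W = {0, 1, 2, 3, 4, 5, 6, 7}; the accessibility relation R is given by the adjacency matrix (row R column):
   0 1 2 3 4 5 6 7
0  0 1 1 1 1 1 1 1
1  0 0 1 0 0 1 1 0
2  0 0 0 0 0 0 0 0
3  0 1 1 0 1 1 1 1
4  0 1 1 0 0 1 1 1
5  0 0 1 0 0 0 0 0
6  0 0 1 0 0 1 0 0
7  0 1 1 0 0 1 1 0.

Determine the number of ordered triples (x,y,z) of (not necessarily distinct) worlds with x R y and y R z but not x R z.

0

R is transitive; there are no such tuples.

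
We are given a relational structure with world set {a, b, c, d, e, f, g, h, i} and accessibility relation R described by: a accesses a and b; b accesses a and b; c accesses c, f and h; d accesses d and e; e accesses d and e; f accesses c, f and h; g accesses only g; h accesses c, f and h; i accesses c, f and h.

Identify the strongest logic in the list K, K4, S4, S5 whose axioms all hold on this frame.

K4

Transitive (axiom 4): yes — every two-step R-path is closed by a direct edge.
Reflexive (axiom T): no — i is not related to itself.
Euclidean (axiom 5): yes — any two successors of a common world are R-related.
So F validates K, K4; S4 would additionally require R to be reflexive. The strongest is K4.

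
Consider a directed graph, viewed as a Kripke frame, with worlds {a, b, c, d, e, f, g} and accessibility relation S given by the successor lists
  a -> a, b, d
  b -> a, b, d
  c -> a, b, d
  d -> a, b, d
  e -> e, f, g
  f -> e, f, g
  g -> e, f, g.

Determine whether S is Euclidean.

Euclidean: yes — any two successors of a common world are S-related.

Yes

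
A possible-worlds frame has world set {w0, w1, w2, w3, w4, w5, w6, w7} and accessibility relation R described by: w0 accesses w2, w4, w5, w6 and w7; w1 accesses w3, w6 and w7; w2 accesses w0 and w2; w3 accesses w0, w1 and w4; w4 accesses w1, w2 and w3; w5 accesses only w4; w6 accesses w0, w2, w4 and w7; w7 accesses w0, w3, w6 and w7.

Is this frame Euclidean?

No

Euclidean: no — w0 R w2 and w0 R w4, but not w2 R w4.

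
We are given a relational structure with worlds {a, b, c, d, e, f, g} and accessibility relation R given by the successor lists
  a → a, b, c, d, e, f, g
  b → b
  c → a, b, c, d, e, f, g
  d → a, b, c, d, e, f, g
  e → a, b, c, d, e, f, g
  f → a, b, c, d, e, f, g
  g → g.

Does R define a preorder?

Reflexive: yes — every world is R-related to itself.
Transitive: yes — every two-step R-path is closed by a direct edge.
So R is a preorder.

Yes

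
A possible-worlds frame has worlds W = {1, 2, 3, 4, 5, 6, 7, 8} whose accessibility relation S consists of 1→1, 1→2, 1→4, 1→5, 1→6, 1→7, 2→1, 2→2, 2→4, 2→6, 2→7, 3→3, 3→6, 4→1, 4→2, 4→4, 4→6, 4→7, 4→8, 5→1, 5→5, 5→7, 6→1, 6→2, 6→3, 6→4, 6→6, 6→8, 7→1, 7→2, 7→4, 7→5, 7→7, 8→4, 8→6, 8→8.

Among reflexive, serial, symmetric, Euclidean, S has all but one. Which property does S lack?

Reflexive: yes — every world is S-related to itself.
Serial: yes — every world has a successor (e.g. 1 S 1).
Symmetric: yes — every pair in S has its reverse in S.
Euclidean: no — 1 S 2 and 1 S 5, but not 2 S 5.
Only Euclidean fails.

Euclidean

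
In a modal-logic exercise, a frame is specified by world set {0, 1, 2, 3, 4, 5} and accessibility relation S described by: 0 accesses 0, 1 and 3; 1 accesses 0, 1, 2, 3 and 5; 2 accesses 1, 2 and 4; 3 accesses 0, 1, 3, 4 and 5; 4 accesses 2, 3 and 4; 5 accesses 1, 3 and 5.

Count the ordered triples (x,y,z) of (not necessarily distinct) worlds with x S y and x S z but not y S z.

Enumerating: (1,0,2), (1,0,5), (1,2,0), (1,2,3), (1,2,5), (1,3,2), (1,5,0), (1,5,2), (2,1,4), (2,4,1), (3,0,4), (3,0,5), … and 8 more.
Total: 20.

20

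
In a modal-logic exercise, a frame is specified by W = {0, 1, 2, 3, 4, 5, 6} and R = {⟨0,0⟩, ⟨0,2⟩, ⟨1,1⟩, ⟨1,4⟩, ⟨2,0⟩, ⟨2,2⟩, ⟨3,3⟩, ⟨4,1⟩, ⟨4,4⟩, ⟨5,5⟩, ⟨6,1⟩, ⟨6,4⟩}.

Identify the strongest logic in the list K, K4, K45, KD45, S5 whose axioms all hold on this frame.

KD45

Transitive (axiom 4): yes — every two-step R-path is closed by a direct edge.
Euclidean (axiom 5): yes — any two successors of a common world are R-related.
Serial (axiom D): yes — every world has a successor (e.g. 0 R 0).
Reflexive (axiom T): no — 6 is not related to itself.
So F validates K, K4, K45, KD45; S5 would additionally require R to be reflexive. The strongest is KD45.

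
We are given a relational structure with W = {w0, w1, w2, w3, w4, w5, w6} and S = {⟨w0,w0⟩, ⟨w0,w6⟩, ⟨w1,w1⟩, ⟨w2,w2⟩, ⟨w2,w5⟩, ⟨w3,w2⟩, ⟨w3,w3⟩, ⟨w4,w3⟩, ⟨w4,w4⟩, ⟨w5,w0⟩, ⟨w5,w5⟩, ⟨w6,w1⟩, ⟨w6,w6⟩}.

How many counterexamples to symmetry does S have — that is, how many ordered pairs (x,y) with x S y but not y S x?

Enumerating: (w0,w6), (w2,w5), (w3,w2), (w4,w3), (w5,w0), (w6,w1).

6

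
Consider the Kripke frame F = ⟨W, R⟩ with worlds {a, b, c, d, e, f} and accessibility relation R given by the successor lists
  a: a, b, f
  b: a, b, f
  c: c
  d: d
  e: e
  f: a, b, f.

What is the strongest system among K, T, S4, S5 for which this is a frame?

Reflexive (axiom T): yes — every world is R-related to itself.
Transitive (axiom 4): yes — every two-step R-path is closed by a direct edge.
Euclidean (axiom 5): yes — any two successors of a common world are R-related.
So F validates K, T, S4, S5. The strongest is S5.

S5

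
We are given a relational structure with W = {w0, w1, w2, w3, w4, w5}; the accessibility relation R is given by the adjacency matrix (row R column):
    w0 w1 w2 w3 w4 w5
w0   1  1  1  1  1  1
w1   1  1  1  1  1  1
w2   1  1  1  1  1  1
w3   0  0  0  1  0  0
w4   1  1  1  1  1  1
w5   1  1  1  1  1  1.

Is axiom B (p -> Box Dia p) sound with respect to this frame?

Axiom B corresponds to the accessibility relation being symmetric.
Symmetric: no — w0 R w3 but not w3 R w0.

No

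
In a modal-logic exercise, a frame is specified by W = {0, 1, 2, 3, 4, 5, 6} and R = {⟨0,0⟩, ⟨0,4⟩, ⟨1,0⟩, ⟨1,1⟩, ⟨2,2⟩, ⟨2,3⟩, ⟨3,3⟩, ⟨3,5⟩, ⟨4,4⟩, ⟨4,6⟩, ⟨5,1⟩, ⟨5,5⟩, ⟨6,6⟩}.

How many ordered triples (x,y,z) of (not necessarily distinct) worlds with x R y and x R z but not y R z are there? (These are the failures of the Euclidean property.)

6

Enumerating: (0,4,0), (1,0,1), (2,3,2), (3,5,3), (4,6,4), (5,1,5).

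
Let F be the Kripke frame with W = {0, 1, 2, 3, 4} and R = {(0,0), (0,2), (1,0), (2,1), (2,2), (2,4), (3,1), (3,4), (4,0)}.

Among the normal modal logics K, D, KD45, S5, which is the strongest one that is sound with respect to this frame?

Serial (axiom D): yes — every world has a successor (e.g. 0 R 0).
Euclidean (axiom 5): no — 2 R 1 and 2 R 4, but not 1 R 4.
Transitive (axiom 4): no — 0 R 2 and 2 R 1, but not 0 R 1.
Reflexive (axiom T): no — 1 is not related to itself.
So F validates K, D; KD45 would additionally require R to be Euclidean and transitive. The strongest is D.

D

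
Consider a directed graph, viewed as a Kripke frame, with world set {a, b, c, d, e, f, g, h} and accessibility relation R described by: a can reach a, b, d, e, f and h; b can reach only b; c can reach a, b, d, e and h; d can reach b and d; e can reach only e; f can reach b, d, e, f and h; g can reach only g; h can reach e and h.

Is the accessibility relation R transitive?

No

Transitive: no — c R a and a R f, but not c R f.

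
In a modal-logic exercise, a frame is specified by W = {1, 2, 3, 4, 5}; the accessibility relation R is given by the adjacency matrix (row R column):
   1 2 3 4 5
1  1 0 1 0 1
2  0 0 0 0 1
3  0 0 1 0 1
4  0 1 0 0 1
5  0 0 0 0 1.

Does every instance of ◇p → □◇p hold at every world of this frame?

By correspondence theory, 5 is valid on a frame iff R is Euclidean.
Euclidean: no — 1 R 5 and 1 R 3, but not 5 R 3.

No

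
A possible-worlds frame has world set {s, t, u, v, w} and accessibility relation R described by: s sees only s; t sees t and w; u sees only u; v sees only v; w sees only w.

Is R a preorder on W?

Yes

Reflexive: yes — every world is R-related to itself.
Transitive: yes — every two-step R-path is closed by a direct edge.
So R is a preorder.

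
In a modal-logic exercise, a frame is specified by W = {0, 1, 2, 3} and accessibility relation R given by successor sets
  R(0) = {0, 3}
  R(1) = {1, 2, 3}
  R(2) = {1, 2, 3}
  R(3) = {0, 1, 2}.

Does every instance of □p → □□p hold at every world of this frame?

No

The schema 4 characterises exactly the transitive frames.
Transitive: no — 0 R 3 and 3 R 1, but not 0 R 1.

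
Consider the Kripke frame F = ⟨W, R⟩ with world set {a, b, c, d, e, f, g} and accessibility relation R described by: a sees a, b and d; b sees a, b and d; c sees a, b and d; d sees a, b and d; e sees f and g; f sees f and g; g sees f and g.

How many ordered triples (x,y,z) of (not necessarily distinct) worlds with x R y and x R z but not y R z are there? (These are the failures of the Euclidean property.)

R is Euclidean; there are no such tuples.

0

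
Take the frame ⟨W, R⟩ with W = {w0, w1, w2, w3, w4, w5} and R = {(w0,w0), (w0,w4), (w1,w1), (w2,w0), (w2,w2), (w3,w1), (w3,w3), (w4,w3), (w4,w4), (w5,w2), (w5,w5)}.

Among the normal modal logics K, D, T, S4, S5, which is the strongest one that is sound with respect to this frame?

T

Serial (axiom D): yes — every world has a successor (e.g. w0 R w0).
Reflexive (axiom T): yes — every world is R-related to itself.
Transitive (axiom 4): no — w0 R w4 and w4 R w3, but not w0 R w3.
Euclidean (axiom 5): no — w0 R w4 and w0 R w0, but not w4 R w0.
So F validates K, D, T; S4 would additionally require R to be transitive. The strongest is T.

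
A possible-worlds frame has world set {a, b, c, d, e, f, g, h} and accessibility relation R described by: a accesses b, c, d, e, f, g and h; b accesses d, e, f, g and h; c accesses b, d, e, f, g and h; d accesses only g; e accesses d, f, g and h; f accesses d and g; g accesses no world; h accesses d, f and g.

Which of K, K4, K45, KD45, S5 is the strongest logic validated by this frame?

K4

Transitive (axiom 4): yes — every two-step R-path is closed by a direct edge.
Euclidean (axiom 5): no — a R b and a R c, but not b R c.
Serial (axiom D): no — g has no R-successor.
Reflexive (axiom T): no — a is not related to itself.
So F validates K, K4; K45 would additionally require R to be Euclidean. The strongest is K4.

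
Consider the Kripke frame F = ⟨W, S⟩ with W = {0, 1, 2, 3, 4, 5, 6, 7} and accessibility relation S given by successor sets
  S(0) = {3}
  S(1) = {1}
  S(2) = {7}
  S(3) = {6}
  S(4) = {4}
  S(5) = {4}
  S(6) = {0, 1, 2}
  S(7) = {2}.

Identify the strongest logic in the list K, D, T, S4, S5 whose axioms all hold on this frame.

D

Serial (axiom D): yes — every world has a successor (e.g. 0 S 3).
Reflexive (axiom T): no — 0 is not related to itself.
Transitive (axiom 4): no — 0 S 3 and 3 S 6, but not 0 S 6.
Euclidean (axiom 5): no — 6 S 0 and 6 S 1, but not 0 S 1.
So F validates K, D; T would additionally require S to be reflexive. The strongest is D.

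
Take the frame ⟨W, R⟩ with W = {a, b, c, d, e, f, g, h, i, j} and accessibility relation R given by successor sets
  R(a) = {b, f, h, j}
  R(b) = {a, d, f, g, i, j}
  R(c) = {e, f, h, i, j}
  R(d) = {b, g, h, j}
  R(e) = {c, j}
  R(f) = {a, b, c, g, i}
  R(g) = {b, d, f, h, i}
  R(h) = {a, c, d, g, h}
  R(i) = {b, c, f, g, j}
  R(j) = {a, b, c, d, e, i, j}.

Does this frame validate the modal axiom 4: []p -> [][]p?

By correspondence theory, 4 is valid on a frame iff R is transitive.
Transitive: no — a R b and b R d, but not a R d.

No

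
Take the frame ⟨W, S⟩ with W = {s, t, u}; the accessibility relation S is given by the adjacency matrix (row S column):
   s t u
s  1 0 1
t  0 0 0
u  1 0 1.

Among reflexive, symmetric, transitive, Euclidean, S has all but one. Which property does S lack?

Reflexive: no — t is not related to itself.
Symmetric: yes — every pair in S has its reverse in S.
Transitive: yes — every two-step S-path is closed by a direct edge.
Euclidean: yes — any two successors of a common world are S-related.
Only reflexive fails.

reflexive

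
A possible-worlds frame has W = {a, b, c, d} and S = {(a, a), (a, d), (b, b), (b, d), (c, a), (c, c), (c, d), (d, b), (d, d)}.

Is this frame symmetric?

No

Symmetric: no — a S d but not d S a.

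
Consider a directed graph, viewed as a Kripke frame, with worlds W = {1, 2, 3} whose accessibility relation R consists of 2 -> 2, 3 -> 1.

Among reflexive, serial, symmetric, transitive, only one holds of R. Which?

Reflexive: no — 1 is not related to itself.
Serial: no — 1 has no R-successor.
Symmetric: no — 3 R 1 but not 1 R 3.
Transitive: yes — every two-step R-path is closed by a direct edge.
Only transitive holds.

transitive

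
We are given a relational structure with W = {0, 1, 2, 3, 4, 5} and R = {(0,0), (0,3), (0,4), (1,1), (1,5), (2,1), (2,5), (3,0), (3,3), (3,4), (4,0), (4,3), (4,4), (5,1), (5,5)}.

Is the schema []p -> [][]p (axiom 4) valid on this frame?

Yes

The schema 4 characterises exactly the transitive frames.
Transitive: yes — every two-step R-path is closed by a direct edge.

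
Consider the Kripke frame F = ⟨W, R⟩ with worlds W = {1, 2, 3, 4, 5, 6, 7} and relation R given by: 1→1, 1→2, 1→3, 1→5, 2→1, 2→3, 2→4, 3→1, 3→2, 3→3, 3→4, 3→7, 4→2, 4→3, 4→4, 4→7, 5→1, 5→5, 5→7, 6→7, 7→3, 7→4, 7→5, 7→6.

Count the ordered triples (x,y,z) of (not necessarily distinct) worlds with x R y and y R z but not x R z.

34

Enumerating: (1,2,4), (1,3,4), (1,3,7), (1,5,7), (2,1,2), (2,1,5), (2,3,2), (2,3,7), (2,4,2), (2,4,7), (3,1,5), (3,7,5), … and 22 more.
Total: 34.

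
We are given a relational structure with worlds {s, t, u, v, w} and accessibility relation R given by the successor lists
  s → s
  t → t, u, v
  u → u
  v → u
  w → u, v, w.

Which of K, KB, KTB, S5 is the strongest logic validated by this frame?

K

Symmetric (axiom B): no — t R u but not u R t.
Reflexive (axiom T): no — v is not related to itself.
Euclidean (axiom 5): no — t R u and t R v, but not u R v.
So F validates K; KB would additionally require R to be symmetric. The strongest is K.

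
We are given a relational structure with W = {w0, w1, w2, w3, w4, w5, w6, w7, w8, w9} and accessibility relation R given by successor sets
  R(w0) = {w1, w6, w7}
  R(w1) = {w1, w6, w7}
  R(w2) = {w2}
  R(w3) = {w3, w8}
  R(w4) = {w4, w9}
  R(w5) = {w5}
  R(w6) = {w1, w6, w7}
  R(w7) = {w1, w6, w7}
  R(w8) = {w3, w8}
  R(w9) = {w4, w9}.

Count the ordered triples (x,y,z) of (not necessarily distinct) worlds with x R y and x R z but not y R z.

R is Euclidean; there are no such tuples.

0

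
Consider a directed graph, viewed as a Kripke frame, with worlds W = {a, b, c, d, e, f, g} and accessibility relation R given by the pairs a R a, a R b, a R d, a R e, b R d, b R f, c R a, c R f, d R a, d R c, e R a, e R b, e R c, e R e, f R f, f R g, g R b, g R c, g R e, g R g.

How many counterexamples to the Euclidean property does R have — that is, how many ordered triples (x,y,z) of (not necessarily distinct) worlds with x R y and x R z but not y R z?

Enumerating: (a,b,a), (a,b,b), (a,b,e), (a,d,b), (a,d,d), (a,d,e), (a,e,d), (b,d,d), (b,d,f), (b,f,d), (c,a,f), (c,f,a), … and 20 more.
Total: 32.

32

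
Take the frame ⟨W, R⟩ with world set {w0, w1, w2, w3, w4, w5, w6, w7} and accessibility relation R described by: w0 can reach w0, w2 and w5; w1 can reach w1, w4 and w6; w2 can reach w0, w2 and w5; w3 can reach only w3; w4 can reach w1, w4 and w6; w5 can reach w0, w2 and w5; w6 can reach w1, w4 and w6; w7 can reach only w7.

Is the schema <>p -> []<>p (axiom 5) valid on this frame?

Yes

By correspondence theory, 5 is valid on a frame iff R is Euclidean.
Euclidean: yes — any two successors of a common world are R-related.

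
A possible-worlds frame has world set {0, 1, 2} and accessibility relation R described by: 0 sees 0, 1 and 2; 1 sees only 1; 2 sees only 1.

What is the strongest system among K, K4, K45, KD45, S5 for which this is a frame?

K4

Transitive (axiom 4): yes — every two-step R-path is closed by a direct edge.
Euclidean (axiom 5): no — 0 R 1 and 0 R 2, but not 1 R 2.
Serial (axiom D): yes — every world has a successor (e.g. 0 R 0).
Reflexive (axiom T): no — 2 is not related to itself.
So F validates K, K4; K45 would additionally require R to be Euclidean. The strongest is K4.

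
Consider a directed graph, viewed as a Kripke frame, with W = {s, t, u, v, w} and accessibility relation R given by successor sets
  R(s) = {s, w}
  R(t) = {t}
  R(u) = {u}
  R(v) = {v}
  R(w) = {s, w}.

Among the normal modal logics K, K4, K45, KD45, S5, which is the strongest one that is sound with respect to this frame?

Transitive (axiom 4): yes — every two-step R-path is closed by a direct edge.
Euclidean (axiom 5): yes — any two successors of a common world are R-related.
Serial (axiom D): yes — every world has a successor (e.g. s R s).
Reflexive (axiom T): yes — every world is R-related to itself.
So F validates K, K4, K45, KD45, S5. The strongest is S5.

S5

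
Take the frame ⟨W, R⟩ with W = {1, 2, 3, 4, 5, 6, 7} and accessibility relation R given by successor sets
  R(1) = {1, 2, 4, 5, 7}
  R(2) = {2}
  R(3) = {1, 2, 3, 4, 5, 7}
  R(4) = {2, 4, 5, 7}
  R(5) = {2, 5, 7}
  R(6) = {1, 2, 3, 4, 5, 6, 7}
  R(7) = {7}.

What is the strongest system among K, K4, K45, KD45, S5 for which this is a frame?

Transitive (axiom 4): yes — every two-step R-path is closed by a direct edge.
Euclidean (axiom 5): no — 1 R 2 and 1 R 4, but not 2 R 4.
Serial (axiom D): yes — every world has a successor (e.g. 1 R 1).
Reflexive (axiom T): yes — every world is R-related to itself.
So F validates K, K4; K45 would additionally require R to be Euclidean. The strongest is K4.

K4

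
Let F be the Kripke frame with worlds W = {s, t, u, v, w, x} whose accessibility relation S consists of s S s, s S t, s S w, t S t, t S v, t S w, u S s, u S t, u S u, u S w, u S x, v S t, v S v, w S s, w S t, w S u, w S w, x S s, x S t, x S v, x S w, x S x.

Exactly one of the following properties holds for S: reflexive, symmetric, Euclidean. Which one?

reflexive

Reflexive: yes — every world is S-related to itself.
Symmetric: no — s S t but not t S s.
Euclidean: no — t S v and t S w, but not v S w.
Only reflexive holds.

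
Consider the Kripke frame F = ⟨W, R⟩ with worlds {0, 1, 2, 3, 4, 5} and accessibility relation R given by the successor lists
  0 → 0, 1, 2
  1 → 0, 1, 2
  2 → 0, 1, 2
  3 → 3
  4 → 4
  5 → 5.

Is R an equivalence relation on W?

Yes

Reflexive: yes — every world is R-related to itself.
Symmetric: yes — every pair in R has its reverse in R.
Transitive: yes — every two-step R-path is closed by a direct edge.
So R is an equivalence relation.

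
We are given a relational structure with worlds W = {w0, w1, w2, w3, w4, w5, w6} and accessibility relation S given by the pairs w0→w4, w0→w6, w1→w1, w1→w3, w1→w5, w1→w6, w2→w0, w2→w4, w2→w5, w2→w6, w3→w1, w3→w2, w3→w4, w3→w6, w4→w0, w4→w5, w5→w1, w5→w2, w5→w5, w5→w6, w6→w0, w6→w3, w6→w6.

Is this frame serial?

Serial: yes — every world has a successor (e.g. w0 S w4).

Yes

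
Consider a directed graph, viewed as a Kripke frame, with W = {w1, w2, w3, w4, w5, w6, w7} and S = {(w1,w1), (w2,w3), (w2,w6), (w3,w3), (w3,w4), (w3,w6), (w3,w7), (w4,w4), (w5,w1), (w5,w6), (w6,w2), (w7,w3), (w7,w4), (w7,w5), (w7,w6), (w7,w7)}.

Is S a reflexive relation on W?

Reflexive: no — w2 is not related to itself.

No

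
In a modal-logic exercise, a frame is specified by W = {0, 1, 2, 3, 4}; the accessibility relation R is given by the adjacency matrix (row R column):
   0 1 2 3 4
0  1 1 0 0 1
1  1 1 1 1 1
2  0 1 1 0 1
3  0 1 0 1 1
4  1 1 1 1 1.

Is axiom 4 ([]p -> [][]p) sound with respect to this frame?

By correspondence theory, 4 is valid on a frame iff R is transitive.
Transitive: no — 0 R 1 and 1 R 2, but not 0 R 2.

No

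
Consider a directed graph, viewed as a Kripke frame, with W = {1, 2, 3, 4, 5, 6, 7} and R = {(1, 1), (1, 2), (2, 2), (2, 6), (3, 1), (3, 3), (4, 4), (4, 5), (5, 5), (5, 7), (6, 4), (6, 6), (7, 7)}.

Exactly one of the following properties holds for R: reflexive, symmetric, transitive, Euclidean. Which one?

Reflexive: yes — every world is R-related to itself.
Symmetric: no — 1 R 2 but not 2 R 1.
Transitive: no — 1 R 2 and 2 R 6, but not 1 R 6.
Euclidean: no — 1 R 2 and 1 R 1, but not 2 R 1.
Only reflexive holds.

reflexive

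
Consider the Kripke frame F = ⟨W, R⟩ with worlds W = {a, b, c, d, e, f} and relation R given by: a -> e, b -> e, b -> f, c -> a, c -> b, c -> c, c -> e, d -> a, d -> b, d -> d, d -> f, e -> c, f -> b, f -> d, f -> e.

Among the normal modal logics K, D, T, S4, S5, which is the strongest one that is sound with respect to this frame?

Serial (axiom D): yes — every world has a successor (e.g. a R e).
Reflexive (axiom T): no — a is not related to itself.
Transitive (axiom 4): no — a R e and e R c, but not a R c.
Euclidean (axiom 5): no — b R e and b R f, but not e R f.
So F validates K, D; T would additionally require R to be reflexive. The strongest is D.

D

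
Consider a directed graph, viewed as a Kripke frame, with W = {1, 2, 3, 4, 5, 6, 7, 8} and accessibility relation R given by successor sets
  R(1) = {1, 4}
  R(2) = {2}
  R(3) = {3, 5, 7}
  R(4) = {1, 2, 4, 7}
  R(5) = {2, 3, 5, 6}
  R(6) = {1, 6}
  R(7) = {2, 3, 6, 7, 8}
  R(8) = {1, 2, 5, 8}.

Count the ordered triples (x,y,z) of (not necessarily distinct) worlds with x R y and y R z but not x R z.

20

Enumerating: (1,4,2), (1,4,7), (3,5,2), (3,5,6), (3,7,2), (3,7,6), (3,7,8), (4,7,3), (4,7,6), (4,7,8), (5,3,7), (5,6,1), … and 8 more.
Total: 20.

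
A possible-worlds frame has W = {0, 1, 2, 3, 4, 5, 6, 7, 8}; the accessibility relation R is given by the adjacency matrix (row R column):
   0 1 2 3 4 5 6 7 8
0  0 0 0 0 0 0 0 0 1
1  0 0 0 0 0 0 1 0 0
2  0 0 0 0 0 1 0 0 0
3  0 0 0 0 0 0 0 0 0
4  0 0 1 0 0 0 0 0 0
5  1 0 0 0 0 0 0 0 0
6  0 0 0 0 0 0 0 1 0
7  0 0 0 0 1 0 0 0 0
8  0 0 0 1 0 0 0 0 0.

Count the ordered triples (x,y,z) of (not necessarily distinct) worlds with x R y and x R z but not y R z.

Enumerating: (0,8,8), (1,6,6), (2,5,5), (4,2,2), (5,0,0), (6,7,7), (7,4,4), (8,3,3).

8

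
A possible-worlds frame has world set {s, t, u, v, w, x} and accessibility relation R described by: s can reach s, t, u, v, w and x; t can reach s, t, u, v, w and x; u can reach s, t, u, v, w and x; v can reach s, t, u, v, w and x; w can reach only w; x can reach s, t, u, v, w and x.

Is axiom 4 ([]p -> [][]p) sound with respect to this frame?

Yes

Axiom 4 corresponds to the accessibility relation being transitive.
Transitive: yes — every two-step R-path is closed by a direct edge.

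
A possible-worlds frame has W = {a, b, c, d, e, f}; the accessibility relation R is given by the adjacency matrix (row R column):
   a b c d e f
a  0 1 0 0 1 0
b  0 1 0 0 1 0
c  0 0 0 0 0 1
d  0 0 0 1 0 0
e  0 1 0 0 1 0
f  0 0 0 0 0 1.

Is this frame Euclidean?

Euclidean: yes — any two successors of a common world are R-related.

Yes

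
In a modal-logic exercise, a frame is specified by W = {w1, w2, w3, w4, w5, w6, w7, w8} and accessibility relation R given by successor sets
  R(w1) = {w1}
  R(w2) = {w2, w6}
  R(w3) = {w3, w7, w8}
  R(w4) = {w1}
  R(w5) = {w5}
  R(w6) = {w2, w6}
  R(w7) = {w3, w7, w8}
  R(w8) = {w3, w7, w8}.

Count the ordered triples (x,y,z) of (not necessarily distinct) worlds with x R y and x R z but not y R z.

R is Euclidean; there are no such tuples.

0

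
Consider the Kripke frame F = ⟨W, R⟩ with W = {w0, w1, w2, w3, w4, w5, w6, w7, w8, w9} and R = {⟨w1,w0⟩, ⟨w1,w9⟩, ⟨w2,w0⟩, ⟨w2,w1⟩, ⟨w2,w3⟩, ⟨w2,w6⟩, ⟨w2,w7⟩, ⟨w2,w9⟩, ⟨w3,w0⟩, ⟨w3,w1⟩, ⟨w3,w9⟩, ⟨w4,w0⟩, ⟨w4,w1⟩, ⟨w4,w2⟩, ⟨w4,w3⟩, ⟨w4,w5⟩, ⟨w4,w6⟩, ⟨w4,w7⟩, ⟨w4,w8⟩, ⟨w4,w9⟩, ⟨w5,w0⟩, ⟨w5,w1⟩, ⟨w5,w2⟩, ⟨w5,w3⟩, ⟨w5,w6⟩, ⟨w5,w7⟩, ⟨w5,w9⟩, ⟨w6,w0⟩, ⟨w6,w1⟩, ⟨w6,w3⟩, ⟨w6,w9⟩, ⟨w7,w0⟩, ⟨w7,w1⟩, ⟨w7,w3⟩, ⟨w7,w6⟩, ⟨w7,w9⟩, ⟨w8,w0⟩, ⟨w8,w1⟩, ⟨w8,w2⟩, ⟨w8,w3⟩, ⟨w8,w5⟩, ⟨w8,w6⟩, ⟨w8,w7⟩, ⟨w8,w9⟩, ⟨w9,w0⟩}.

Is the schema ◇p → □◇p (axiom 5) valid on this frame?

No

The schema 5 characterises exactly the Euclidean frames.
Euclidean: no — w1 R w0 and w1 R w9, but not w0 R w9.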